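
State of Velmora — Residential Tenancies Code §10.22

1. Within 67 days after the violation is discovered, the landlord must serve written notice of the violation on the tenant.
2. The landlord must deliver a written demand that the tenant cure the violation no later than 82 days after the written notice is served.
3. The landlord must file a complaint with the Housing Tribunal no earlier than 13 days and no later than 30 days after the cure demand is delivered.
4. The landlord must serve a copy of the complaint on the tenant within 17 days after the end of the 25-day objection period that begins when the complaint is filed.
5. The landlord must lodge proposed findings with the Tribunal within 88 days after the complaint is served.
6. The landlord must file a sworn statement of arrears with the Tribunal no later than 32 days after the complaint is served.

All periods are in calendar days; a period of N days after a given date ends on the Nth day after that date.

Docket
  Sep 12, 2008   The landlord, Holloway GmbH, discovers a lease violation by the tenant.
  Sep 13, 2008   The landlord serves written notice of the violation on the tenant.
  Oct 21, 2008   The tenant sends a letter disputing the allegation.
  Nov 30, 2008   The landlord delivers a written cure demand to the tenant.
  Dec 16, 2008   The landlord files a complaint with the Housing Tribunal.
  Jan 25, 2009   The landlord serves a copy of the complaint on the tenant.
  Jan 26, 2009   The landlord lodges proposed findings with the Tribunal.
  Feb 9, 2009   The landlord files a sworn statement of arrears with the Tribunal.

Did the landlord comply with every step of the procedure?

Yes

Step 1 — counting 67 days from Sep 12, 2008 (when the violation is discovered) gives a deadline of Nov 18, 2008; Sep 13, 2008 is within that limit.
Step 2 — counting 82 days from Sep 13, 2008 (when the written notice is served) gives a deadline of Dec 4, 2008; done Nov 30, 2008 — timely.
Step 3 — 13 and 30 days from Nov 30, 2008 (when the cure demand is delivered) are Dec 13, 2008 and Dec 30, 2008 respectively; Dec 16, 2008 falls inside that range.
Step 4 — counting 17 days from Jan 10, 2009 (end of the 25-day objection period, which began when the complaint is filed on Dec 16, 2008) gives a deadline of Jan 27, 2009; done Jan 25, 2009 — timely.
Step 5 — counting 88 days from Jan 25, 2009 (when the complaint is served) gives a deadline of Apr 23, 2009; completed Jan 26, 2009, before the deadline.
Step 6 — counting 32 days from Jan 25, 2009 (when the complaint is served) gives a deadline of Feb 26, 2009; completed Feb 9, 2009, before the deadline.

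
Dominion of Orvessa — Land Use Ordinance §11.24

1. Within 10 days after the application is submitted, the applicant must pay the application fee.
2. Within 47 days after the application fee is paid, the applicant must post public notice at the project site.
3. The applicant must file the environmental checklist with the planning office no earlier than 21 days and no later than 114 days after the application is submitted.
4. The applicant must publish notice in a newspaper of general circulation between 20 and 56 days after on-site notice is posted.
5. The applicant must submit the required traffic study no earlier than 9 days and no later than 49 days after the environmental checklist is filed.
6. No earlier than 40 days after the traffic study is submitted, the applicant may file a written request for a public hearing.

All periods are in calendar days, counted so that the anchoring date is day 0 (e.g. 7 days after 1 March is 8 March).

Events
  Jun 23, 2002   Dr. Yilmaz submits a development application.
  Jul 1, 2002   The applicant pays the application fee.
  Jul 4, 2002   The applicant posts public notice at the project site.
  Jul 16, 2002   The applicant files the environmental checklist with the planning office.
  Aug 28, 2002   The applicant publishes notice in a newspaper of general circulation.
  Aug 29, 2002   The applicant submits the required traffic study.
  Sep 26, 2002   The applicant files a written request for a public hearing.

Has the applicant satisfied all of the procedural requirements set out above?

No

(1) due by Jun 23, 2002 + 10 days = Jul 3, 2002; Jul 1, 2002 is within that limit.
(2) due by Jul 1, 2002 + 47 days = Aug 17, 2002; completed Jul 4, 2002, before the deadline.
(3) the permitted window runs from Jun 23, 2002 + 21 = Jul 14, 2002 to Jun 23, 2002 + 114 = Oct 15, 2002; Jul 16, 2002 falls inside that range.
(4) the permitted window runs from Jul 4, 2002 + 20 = Jul 24, 2002 to Jul 4, 2002 + 56 = Aug 29, 2002; Aug 28, 2002 falls inside that range.
(5) the permitted window runs from Jul 16, 2002 + 9 = Jul 25, 2002 to Jul 16, 2002 + 49 = Sep 3, 2002; Aug 29, 2002 falls inside that range.
(6) permitted from Aug 29, 2002 + 40 days = Oct 8, 2002 onward; done Sep 26, 2002 — 12 days too early.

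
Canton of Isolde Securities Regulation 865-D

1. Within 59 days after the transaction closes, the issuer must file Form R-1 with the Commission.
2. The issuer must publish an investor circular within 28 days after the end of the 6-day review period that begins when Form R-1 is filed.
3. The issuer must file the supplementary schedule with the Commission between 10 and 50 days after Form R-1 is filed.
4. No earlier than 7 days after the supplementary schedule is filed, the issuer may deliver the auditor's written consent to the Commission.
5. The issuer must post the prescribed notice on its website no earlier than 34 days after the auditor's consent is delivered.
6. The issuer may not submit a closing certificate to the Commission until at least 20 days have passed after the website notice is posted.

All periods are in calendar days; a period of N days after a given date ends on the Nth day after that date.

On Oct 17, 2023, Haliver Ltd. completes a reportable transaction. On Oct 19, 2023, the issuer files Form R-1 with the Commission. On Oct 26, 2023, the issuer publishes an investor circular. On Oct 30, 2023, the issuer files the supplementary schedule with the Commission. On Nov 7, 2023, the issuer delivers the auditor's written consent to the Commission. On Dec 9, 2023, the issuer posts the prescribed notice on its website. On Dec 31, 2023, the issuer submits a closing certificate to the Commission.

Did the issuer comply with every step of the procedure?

No

(1) due by Oct 17, 2023 + 59 days = Dec 15, 2023; Oct 19, 2023 is within that limit.
(2) due by Oct 25, 2023 + 28 days = Nov 22, 2023; Oct 26, 2023 is within that limit.
(3) the permitted window runs from Oct 19, 2023 + 10 = Oct 29, 2023 to Oct 19, 2023 + 50 = Dec 8, 2023; done Oct 30, 2023, which is between those dates.
(4) permitted from Oct 30, 2023 + 7 days = Nov 6, 2023 onward; done Nov 7, 2023 — permitted.
(5) permitted from Nov 7, 2023 + 34 days = Dec 11, 2023 onward; acted on Dec 9, 2023, 2 days prematurely.
The analysis stops there.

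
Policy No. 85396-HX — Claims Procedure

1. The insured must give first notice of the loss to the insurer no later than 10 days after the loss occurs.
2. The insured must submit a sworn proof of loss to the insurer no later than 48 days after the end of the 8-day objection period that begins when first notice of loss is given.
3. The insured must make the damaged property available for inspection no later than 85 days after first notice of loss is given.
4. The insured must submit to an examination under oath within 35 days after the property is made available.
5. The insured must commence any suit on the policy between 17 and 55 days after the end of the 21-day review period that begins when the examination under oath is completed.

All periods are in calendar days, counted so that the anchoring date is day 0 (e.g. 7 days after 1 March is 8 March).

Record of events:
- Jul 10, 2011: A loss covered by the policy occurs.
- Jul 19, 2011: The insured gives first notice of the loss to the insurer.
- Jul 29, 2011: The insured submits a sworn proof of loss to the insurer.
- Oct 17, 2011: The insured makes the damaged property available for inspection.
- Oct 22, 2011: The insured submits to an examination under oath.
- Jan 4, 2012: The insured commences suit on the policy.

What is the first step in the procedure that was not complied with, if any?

Step 1 — counting 10 days from Jul 10, 2011 (when the loss occurs) gives a deadline of Jul 20, 2011; completed Jul 19, 2011, before the deadline.
Step 2 — counting 48 days from Jul 27, 2011 (end of the 8-day objection period, which began when first notice of loss is given on Jul 19, 2011) gives a deadline of Sep 13, 2011; Jul 29, 2011 is within that limit.
Step 3 — counting 85 days from Jul 19, 2011 (when first notice of loss is given) gives a deadline of Oct 12, 2011; Oct 17, 2011 misses that deadline by 5 days.
The analysis stops there.

Step 3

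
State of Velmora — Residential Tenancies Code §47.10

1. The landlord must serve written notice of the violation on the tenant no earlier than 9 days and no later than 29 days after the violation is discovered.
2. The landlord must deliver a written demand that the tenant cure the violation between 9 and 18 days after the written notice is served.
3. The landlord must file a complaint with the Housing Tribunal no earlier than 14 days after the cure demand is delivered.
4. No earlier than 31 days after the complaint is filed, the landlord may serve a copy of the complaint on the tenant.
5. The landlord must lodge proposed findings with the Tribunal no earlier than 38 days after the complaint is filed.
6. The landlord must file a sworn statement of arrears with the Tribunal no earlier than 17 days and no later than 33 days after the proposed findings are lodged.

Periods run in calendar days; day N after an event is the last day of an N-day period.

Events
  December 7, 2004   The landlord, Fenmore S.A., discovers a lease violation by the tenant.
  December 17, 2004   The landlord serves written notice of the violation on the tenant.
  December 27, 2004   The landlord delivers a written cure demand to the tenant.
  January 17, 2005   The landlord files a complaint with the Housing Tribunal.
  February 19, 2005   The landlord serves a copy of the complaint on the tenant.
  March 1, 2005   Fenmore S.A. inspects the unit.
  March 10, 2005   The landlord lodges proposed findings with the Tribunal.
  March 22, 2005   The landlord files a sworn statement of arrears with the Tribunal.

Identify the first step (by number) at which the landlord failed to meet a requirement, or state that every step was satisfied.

(1) the permitted window runs from December 7, 2004 + 9 = December 16, 2004 to December 7, 2004 + 29 = January 5, 2005; done December 17, 2004, which is between those dates.
(2) the permitted window runs from December 17, 2004 + 9 = December 26, 2004 to December 17, 2004 + 18 = January 4, 2005; done December 27, 2004, which is between those dates.
(3) permitted from December 27, 2004 + 14 days = January 10, 2005 onward; January 17, 2005 is on or after that date.
(4) permitted from January 17, 2005 + 31 days = February 17, 2005 onward; done February 19, 2005, after the minimum wait.
(5) permitted from January 17, 2005 + 38 days = February 24, 2005 onward; done March 10, 2005, after the minimum wait.
(6) the permitted window runs from March 10, 2005 + 17 = March 27, 2005 to March 10, 2005 + 33 = April 12, 2005; March 22, 2005 is 5 days too early.

Step 6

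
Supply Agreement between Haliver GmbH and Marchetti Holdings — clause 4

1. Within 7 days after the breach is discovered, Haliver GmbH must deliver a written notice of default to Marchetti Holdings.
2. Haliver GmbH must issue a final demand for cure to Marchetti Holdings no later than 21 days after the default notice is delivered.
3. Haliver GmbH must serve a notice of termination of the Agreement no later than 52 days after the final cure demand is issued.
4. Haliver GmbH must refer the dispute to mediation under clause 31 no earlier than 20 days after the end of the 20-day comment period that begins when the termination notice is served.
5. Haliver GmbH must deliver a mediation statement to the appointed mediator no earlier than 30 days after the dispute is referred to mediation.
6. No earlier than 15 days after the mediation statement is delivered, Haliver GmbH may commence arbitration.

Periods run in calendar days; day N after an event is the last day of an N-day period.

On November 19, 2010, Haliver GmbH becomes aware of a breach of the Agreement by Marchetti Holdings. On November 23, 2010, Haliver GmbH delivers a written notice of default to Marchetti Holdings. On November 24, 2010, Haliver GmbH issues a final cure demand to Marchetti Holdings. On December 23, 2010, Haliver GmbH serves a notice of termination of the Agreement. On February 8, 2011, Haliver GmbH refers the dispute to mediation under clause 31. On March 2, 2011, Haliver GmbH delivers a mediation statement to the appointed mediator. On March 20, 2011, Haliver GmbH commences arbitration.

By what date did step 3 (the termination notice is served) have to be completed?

January 15, 2011

Step 3 runs from November 24, 2010, when the final cure demand is issued. 52 days after November 24, 2010 is January 15, 2011.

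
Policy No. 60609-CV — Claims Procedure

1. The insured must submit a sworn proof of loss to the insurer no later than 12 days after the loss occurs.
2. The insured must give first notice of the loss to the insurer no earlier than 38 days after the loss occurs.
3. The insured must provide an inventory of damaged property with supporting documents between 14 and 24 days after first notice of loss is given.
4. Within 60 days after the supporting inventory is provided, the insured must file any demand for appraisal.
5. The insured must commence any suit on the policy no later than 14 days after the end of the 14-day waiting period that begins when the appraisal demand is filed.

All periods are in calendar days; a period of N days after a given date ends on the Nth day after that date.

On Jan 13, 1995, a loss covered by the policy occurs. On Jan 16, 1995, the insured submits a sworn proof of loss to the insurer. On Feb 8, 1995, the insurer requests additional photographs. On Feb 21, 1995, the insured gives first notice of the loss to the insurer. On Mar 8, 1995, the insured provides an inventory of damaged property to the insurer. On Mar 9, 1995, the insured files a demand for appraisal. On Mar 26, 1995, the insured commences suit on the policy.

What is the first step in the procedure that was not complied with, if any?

(1) due by Jan 13, 1995 + 12 days = Jan 25, 1995; Jan 16, 1995 is within that limit.
(2) permitted from Jan 13, 1995 + 38 days = Feb 20, 1995 onward; done Feb 21, 1995, after the minimum wait.
(3) the permitted window runs from Feb 21, 1995 + 14 = Mar 7, 1995 to Feb 21, 1995 + 24 = Mar 17, 1995; done Mar 8, 1995 — within the window.
(4) due by Mar 8, 1995 + 60 days = May 7, 1995; completed Mar 9, 1995, before the deadline.
(5) due by Mar 23, 1995 + 14 days = Apr 6, 1995; done Mar 26, 1995 — timely.

None — every step was satisfied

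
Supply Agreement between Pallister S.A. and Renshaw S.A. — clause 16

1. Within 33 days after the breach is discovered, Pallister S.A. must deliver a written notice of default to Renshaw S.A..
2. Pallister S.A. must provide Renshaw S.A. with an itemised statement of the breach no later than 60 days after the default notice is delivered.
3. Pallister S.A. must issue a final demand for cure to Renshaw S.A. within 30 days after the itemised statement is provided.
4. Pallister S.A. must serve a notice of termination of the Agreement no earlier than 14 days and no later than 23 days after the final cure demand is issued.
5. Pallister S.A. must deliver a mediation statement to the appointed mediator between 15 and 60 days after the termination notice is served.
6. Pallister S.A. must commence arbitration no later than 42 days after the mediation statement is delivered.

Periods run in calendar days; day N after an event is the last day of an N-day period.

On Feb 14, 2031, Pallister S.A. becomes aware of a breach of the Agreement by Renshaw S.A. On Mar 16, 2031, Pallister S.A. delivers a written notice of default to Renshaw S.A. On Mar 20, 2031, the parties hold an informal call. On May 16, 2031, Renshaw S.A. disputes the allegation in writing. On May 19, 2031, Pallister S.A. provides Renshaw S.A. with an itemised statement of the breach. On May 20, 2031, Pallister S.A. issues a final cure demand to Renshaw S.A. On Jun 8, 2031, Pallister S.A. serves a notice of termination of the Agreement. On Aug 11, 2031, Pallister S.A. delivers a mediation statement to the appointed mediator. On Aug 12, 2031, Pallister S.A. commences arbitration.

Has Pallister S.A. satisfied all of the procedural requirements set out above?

Step 1: 33 days after Feb 14, 2031 (when the breach is discovered) is Mar 19, 2031; completed Mar 16, 2031, before the deadline.
Step 2: 60 days after Mar 16, 2031 (when the default notice is delivered) is May 15, 2031; not done until May 19, 2031, 4 days after the deadline.
That is the first point of non-compliance.

No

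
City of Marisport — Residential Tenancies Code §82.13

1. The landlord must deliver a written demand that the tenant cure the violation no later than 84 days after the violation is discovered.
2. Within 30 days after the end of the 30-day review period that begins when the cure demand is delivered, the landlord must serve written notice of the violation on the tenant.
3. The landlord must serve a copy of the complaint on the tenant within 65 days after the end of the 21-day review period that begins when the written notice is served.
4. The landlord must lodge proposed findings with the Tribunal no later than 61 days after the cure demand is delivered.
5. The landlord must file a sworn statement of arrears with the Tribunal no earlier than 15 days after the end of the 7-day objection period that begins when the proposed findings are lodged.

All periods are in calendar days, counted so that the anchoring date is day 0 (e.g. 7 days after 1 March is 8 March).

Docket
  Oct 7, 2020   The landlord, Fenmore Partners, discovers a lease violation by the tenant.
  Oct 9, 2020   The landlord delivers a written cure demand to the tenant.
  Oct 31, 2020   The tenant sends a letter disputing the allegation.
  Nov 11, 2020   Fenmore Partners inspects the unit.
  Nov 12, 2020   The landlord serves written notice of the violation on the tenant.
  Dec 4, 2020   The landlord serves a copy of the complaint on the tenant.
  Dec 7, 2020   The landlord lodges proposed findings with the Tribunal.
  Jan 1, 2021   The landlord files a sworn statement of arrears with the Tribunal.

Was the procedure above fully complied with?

Yes

Step 1: 84 days after Oct 7, 2020 (when the violation is discovered) is Dec 30, 2020; Oct 9, 2020 is within that limit.
Step 2: 30 days after Nov 8, 2020 (end of the 30-day review period, which began when the cure demand is delivered on Oct 9, 2020) is Dec 8, 2020; Nov 12, 2020 is within that limit.
Step 3: 65 days after Dec 3, 2020 (end of the 21-day review period, which began when the written notice is served on Nov 12, 2020) is Feb 6, 2021; done Dec 4, 2020 — timely.
Step 4: 61 days after Oct 9, 2020 (when the cure demand is delivered) is Dec 9, 2020; done Dec 7, 2020 — timely.
Step 5: the earliest permitted date is 15 days after Dec 14, 2020 (end of the 7-day objection period, which began when the proposed findings are lodged on Dec 7, 2020), i.e. Dec 29, 2020; done Jan 1, 2021, after the minimum wait.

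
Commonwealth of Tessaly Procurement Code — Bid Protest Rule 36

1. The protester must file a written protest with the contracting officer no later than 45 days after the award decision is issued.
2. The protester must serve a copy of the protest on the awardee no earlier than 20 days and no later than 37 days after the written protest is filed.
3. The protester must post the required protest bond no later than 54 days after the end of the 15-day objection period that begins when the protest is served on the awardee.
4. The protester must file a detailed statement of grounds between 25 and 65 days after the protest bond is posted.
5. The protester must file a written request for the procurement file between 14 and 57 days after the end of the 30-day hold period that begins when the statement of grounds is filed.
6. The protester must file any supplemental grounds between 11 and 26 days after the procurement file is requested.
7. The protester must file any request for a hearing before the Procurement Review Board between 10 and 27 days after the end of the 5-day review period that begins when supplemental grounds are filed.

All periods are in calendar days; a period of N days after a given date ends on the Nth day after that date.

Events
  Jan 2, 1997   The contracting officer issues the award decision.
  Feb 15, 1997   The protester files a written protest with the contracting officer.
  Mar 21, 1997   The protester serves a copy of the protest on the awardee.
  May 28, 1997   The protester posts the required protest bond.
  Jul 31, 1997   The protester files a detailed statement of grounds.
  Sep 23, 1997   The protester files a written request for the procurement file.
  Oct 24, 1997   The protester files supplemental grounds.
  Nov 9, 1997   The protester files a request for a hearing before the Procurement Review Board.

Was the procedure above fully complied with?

Step 1: 45 days after Jan 2, 1997 (when the award decision is issued) is Feb 16, 1997; done Feb 15, 1997 — timely.
Step 2: the window is 20–37 days after Feb 15, 1997 (when the written protest is filed), so Mar 7, 1997 through Mar 24, 1997; done Mar 21, 1997, which is between those dates.
Step 3: 54 days after Apr 5, 1997 (end of the 15-day objection period, which began when the protest is served on the awardee on Mar 21, 1997) is May 29, 1997; done May 28, 1997 — timely.
Step 4: the window is 25–65 days after May 28, 1997 (when the protest bond is posted), so Jun 22, 1997 through Aug 1, 1997; Jul 31, 1997 falls inside that range.
Step 5: the window is 14–57 days after Aug 30, 1997 (end of the 30-day hold period, which began when the statement of grounds is filed on Jul 31, 1997), so Sep 13, 1997 through Oct 26, 1997; Sep 23, 1997 falls inside that range.
Step 6: the window is 11–26 days after Sep 23, 1997 (when the procurement file is requested), so Oct 4, 1997 through Oct 19, 1997; Oct 24, 1997 is 5 days past the end of the window.
Later steps need not be reached.

No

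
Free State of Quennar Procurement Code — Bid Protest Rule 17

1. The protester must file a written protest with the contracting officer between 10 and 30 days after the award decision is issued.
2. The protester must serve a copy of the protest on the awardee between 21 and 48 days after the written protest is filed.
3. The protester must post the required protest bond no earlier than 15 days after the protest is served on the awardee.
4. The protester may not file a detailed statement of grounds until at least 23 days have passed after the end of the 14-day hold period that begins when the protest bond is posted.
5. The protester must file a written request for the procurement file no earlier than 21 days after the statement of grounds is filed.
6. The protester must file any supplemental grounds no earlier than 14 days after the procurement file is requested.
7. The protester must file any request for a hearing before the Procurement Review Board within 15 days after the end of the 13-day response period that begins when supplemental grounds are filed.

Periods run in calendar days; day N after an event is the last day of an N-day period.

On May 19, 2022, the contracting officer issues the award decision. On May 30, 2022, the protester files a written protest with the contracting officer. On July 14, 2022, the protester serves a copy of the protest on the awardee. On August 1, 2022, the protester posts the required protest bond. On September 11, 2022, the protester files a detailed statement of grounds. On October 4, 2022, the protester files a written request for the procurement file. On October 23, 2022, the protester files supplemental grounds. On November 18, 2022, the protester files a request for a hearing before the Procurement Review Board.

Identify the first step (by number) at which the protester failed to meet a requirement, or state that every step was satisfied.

Step 1: the window is 10–30 days after May 19, 2022 (when the award decision is issued), so May 29, 2022 through June 18, 2022; done May 30, 2022 — within the window.
Step 2: the window is 21–48 days after May 30, 2022 (when the written protest is filed), so June 20, 2022 through July 17, 2022; July 14, 2022 falls inside that range.
Step 3: the earliest permitted date is 15 days after July 14, 2022 (when the protest is served on the awardee), i.e. July 29, 2022; done August 1, 2022 — permitted.
Step 4: the earliest permitted date is 23 days after August 15, 2022 (end of the 14-day hold period, which began when the protest bond is posted on August 1, 2022), i.e. September 7, 2022; done September 11, 2022, after the minimum wait.
Step 5: the earliest permitted date is 21 days after September 11, 2022 (when the statement of grounds is filed), i.e. October 2, 2022; done October 4, 2022 — permitted.
Step 6: the earliest permitted date is 14 days after October 4, 2022 (when the procurement file is requested), i.e. October 18, 2022; done October 23, 2022 — permitted.
Step 7: 15 days after November 5, 2022 (end of the 13-day response period, which began when supplemental grounds are filed on October 23, 2022) is November 20, 2022; completed November 18, 2022, before the deadline.

None — every step was satisfied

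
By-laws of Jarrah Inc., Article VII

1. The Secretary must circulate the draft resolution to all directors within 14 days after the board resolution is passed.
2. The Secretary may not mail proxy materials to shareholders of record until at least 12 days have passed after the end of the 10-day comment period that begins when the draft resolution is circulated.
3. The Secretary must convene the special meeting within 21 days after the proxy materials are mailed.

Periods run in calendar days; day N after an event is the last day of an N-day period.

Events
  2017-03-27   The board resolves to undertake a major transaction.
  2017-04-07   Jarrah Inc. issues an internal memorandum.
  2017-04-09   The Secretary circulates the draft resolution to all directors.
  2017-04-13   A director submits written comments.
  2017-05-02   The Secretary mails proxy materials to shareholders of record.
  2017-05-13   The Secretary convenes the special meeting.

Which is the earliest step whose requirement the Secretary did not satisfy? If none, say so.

None — every step was satisfied

Step 1: 14 days after 2017-03-27 (when the board resolution is passed) is 2017-04-10; completed 2017-04-09, before the deadline.
Step 2: the earliest permitted date is 12 days after 2017-04-19 (end of the 10-day comment period, which began when the draft resolution is circulated on 2017-04-09), i.e. 2017-05-01; done 2017-05-02, after the minimum wait.
Step 3: 21 days after 2017-05-02 (when the proxy materials are mailed) is 2017-05-23; completed 2017-05-13, before the deadline.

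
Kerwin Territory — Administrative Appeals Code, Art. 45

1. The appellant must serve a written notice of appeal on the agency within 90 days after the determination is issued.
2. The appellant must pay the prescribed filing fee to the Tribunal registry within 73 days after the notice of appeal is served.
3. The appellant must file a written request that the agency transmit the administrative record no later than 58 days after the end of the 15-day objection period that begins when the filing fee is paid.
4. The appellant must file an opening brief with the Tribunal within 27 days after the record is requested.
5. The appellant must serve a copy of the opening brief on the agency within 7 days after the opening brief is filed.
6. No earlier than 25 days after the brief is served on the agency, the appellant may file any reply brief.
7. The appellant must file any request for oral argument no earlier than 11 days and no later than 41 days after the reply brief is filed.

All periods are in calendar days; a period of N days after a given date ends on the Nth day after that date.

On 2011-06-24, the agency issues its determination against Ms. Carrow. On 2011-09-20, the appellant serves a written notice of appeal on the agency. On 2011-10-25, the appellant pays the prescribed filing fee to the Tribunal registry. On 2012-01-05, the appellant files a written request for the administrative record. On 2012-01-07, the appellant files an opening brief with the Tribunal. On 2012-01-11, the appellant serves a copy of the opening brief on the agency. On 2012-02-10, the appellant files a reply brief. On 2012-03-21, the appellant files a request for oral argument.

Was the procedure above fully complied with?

Yes

(1) due by 2011-06-24 + 90 days = 2011-09-22; done 2011-09-20 — timely.
(2) due by 2011-09-20 + 73 days = 2011-12-02; completed 2011-10-25, before the deadline.
(3) due by 2011-11-09 + 58 days = 2012-01-06; 2012-01-05 is within that limit.
(4) due by 2012-01-05 + 27 days = 2012-02-01; 2012-01-07 is within that limit.
(5) due by 2012-01-07 + 7 days = 2012-01-14; done 2012-01-11 — timely.
(6) permitted from 2012-01-11 + 25 days = 2012-02-05 onward; 2012-02-10 is on or after that date.
(7) the permitted window runs from 2012-02-10 + 11 = 2012-02-21 to 2012-02-10 + 41 = 2012-03-22; done 2012-03-21, which is between those dates.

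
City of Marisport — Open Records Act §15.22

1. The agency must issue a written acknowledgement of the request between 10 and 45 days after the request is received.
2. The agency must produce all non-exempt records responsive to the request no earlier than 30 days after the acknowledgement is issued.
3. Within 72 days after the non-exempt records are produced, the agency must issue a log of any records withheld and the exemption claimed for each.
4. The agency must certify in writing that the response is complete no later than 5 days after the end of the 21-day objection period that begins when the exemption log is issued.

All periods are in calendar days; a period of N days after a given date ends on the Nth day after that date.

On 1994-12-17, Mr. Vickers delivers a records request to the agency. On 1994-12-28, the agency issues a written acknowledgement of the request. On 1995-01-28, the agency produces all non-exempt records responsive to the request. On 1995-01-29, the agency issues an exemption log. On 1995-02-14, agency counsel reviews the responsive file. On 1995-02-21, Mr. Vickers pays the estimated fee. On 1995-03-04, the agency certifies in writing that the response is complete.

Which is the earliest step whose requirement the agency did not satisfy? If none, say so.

(1) the permitted window runs from 1994-12-17 + 10 = 1994-12-27 to 1994-12-17 + 45 = 1995-01-31; 1994-12-28 falls inside that range.
(2) permitted from 1994-12-28 + 30 days = 1995-01-27 onward; 1995-01-28 is on or after that date.
(3) due by 1995-01-28 + 72 days = 1995-04-10; done 1995-01-29 — timely.
(4) due by 1995-02-19 + 5 days = 1995-02-24; 1995-03-04 misses that deadline by 8 days.

Step 4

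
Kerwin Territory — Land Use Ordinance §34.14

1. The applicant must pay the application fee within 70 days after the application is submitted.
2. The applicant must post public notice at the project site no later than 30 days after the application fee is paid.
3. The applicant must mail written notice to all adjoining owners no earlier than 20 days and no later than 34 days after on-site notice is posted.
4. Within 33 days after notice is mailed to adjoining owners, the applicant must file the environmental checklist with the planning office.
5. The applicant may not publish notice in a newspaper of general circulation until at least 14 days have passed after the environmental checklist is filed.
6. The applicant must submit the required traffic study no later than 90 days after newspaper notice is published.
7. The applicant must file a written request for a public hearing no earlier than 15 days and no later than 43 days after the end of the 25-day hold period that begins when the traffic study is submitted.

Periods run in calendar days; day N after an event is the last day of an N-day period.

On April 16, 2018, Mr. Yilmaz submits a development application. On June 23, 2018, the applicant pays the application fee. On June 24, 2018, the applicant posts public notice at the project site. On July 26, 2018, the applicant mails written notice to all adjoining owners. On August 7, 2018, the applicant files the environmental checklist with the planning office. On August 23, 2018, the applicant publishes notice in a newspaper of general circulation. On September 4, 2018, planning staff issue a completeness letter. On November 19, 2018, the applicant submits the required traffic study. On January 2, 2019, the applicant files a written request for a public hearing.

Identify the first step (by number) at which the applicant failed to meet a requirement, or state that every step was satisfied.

(1) due by April 16, 2018 + 70 days = June 25, 2018; completed June 23, 2018, before the deadline.
(2) due by June 23, 2018 + 30 days = July 23, 2018; done June 24, 2018 — timely.
(3) the permitted window runs from June 24, 2018 + 20 = July 14, 2018 to June 24, 2018 + 34 = July 28, 2018; July 26, 2018 falls inside that range.
(4) due by July 26, 2018 + 33 days = August 28, 2018; completed August 7, 2018, before the deadline.
(5) permitted from August 7, 2018 + 14 days = August 21, 2018 onward; August 23, 2018 is on or after that date.
(6) due by August 23, 2018 + 90 days = November 21, 2018; done November 19, 2018 — timely.
(7) the permitted window runs from December 14, 2018 + 15 = December 29, 2018 to December 14, 2018 + 43 = January 26, 2019; done January 2, 2019 — within the window.

None — every step was satisfied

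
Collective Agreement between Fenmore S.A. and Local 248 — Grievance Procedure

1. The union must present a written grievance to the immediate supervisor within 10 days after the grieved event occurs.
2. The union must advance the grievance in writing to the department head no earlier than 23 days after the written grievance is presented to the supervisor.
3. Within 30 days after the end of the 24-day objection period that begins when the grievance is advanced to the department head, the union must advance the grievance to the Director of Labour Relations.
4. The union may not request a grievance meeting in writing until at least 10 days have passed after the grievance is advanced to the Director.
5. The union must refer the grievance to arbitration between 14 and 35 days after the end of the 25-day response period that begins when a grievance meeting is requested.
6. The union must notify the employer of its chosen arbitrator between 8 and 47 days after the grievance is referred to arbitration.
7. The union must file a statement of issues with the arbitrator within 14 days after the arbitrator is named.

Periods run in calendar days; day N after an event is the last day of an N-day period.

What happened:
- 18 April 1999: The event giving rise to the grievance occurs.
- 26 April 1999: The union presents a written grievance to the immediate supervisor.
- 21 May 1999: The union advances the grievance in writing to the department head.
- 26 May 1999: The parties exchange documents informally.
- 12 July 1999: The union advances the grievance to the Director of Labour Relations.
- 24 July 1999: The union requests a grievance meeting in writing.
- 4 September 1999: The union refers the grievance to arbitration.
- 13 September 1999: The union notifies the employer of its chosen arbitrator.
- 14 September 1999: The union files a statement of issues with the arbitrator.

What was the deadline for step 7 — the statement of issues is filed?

Step 7 runs from 13 September 1999, when the arbitrator is named. 14 days after 13 September 1999 is 27 September 1999.

27 September 1999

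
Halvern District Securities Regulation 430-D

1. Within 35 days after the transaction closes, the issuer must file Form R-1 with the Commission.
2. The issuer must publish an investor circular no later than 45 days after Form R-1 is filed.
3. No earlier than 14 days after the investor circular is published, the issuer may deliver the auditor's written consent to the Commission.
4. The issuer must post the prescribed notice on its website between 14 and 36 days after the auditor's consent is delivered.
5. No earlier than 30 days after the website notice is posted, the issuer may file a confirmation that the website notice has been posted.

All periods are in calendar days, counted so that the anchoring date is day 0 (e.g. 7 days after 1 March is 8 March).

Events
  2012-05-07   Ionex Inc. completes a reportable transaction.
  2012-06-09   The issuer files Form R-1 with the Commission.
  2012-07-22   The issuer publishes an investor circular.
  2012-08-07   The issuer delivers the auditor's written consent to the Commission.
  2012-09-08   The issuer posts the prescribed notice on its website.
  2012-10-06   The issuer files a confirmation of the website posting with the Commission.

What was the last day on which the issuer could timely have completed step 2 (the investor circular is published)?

Step 2 runs from 2012-06-09, when Form R-1 is filed. 45 days after 2012-06-09 is 2012-07-24.

2012-07-24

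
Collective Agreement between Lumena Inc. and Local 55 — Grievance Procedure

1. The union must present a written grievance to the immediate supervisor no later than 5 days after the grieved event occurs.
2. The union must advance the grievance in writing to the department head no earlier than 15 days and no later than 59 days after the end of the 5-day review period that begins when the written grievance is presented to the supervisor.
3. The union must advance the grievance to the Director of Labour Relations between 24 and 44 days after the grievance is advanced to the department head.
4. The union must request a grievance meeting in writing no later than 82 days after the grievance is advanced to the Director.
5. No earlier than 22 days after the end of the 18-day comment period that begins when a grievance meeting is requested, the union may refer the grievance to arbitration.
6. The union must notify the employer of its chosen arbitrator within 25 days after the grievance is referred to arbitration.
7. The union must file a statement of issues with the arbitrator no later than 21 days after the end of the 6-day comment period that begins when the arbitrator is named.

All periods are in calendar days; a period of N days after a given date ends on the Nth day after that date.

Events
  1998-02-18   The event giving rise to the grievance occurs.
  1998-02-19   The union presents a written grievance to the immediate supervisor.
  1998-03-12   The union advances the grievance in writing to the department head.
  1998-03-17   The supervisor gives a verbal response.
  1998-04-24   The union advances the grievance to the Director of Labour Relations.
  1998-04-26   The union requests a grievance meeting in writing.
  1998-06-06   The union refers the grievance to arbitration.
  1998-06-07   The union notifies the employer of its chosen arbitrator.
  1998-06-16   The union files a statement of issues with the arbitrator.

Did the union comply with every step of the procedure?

Step 1 — counting 5 days from 1998-02-18 (when the grieved event occurs) gives a deadline of 1998-02-23; 1998-02-19 is within that limit.
Step 2 — 15 and 59 days from 1998-02-24 (end of the 5-day review period, which began when the written grievance is presented to the supervisor on 1998-02-19) are 1998-03-11 and 1998-04-24 respectively; done 1998-03-12 — within the window.
Step 3 — 24 and 44 days from 1998-03-12 (when the grievance is advanced to the department head) are 1998-04-05 and 1998-04-25 respectively; 1998-04-24 falls inside that range.
Step 4 — counting 82 days from 1998-04-24 (when the grievance is advanced to the Director) gives a deadline of 1998-07-15; 1998-04-26 is within that limit.
Step 5 — must wait 22 days from 1998-05-14 (end of the 18-day comment period, which began when a grievance meeting is requested on 1998-04-26), so not before 1998-06-05; done 1998-06-06, after the minimum wait.
Step 6 — counting 25 days from 1998-06-06 (when the grievance is referred to arbitration) gives a deadline of 1998-07-01; done 1998-06-07 — timely.
Step 7 — counting 21 days from 1998-06-13 (end of the 6-day comment period, which began when the arbitrator is named on 1998-06-07) gives a deadline of 1998-07-04; completed 1998-06-16, before the deadline.

Yes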